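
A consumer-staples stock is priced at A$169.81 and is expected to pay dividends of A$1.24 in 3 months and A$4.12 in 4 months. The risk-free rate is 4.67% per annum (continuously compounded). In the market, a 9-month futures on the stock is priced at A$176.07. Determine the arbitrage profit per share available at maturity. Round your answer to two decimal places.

PV(dividends) I = 1.24·e^(−0.0467·3/12) + 4.12·e^(−0.0467·4/12) = 5.2820
Fair futures F* = (S − I)·e^(rT) = (169.81 − 5.2820)·e^0.035025 = 164.5280 × 1.035646 = 170.3928
Market A$176.07 > fair 170.3928: forward overpriced → cash-and-carry (borrow at r, buy the stock and collect the dividends, short the forward).
Profit at T = |F_mkt − F*| = |176.07 − 170.3928| = A$5.68 per share

A$5.68 per share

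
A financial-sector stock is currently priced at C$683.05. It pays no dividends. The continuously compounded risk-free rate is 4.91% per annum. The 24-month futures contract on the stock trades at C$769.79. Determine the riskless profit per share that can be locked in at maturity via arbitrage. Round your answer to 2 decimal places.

Fair futures: F* = S·e^(carry·T), with carry = r = 0.0491
F* = 683.05 · e^(0.0491 × 24/12) = 683.05 · e^0.098200 = 683.05 × 1.103183 = C$753.5291
Market C$769.79 > fair C$753.5291: forward overpriced → cash-and-carry (buy spot, short the forward).
At maturity, profit = |F_mkt − F*| = |769.79 − 753.5291| = C$16.26 per share

C$16.26 per share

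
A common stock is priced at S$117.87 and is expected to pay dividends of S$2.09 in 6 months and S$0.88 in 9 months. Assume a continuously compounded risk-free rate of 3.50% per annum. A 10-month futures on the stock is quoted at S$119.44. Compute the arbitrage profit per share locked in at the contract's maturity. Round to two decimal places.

PV(dividends) I = 2.09·e^(−0.0350·6/12) + 0.88·e^(−0.0350·9/12) = 2.9109
Fair futures F* = (S − I)·e^(rT) = (117.87 − 2.9109)·e^0.029167 = 114.9591 × 1.029597 = 118.3615
Market S$119.44 > fair 118.3615: forward overpriced → cash-and-carry (borrow at r, buy the stock and collect the dividends, short the forward).
Profit at T = |F_mkt − F*| = |119.44 − 118.3615| = S$1.08 per share

S$1.08 per share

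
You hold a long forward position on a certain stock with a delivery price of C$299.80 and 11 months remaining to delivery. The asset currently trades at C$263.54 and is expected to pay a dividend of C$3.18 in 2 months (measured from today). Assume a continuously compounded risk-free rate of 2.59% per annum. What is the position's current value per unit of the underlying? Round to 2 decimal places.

-C$32.39

PV(remaining dividends) I = 3.18·e^(−0.0259·2/12) = 3.1663
Current forward F = (S − I)·e^(rT) = (263.54 − 3.1663)·e^(0.0259·11/12) = 260.3737 × 1.024026 = 266.6294
Value (long) = (F − K)·e^(−rT) = (266.6294 − 299.80) × 0.976538 = -32.3924
Value = -C$32.39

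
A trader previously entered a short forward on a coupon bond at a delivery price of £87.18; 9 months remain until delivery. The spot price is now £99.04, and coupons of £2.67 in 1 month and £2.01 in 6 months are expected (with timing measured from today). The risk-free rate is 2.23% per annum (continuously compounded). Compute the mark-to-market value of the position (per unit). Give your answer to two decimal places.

-£8.65

PV(remaining coupons) I = 2.67·e^(−0.0223·1/12) + 2.01·e^(−0.0223·6/12) = 4.6528
Current forward F = (S − I)·e^(rT) = (99.04 − 4.6528)·e^(0.0223·9/12) = 94.3872 × 1.016866 = 95.9791
Value (long) = (F − K)·e^(−rT) = (95.9791 − 87.18) × 0.983414 = 8.6532
Short position value = −(long value) = -£8.65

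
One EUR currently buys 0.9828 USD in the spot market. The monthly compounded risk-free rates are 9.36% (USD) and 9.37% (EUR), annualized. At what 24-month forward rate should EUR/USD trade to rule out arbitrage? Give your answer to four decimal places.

0.9826

By covered interest parity, F = S · (1+r_USD/12)^(12T) / (1+r_EUR/12)^(12T)
= 0.9828 × 1.204993 / 1.205232 = 0.9828 × 0.999802
F = 0.9826 USD per EUR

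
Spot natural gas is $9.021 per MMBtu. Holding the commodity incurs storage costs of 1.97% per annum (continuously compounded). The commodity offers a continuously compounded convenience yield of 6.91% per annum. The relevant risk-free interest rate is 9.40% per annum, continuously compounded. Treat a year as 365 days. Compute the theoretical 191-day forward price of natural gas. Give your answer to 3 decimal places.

Net carry = r + u − y = 0.0940 + 0.0197 − 0.0691 = 0.0446
F = S·e^((r+u−y)T) = 9.021 · e^(0.0446 × 191/365) = 9.021 · e^0.023339
= 9.021 × 1.023613 = $9.234 per MMBtu

$9.234 per MMBtu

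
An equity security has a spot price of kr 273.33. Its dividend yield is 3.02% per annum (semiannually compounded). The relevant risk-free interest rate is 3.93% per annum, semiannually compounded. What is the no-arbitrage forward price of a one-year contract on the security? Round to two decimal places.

F = S · (1+r/2)^(2T) / (1+q/2)^(2T)
= 273.33 × 1.039686 / 1.030428 = 273.33 × 1.008985
F = kr 275.79

kr 275.79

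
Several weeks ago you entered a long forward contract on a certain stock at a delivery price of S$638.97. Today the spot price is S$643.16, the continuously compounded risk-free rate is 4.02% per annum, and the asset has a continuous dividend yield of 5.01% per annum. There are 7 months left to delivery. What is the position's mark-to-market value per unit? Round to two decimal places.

S$0.48

Current fair forward for the remaining 7 months: F = S·e^((r − q)·T), (r − q) = 0.0402 − 0.0501 = -0.0099
F = 643.16 · e^(-0.0099 × 7/12) = 643.16 × 0.994242 = 639.4567
Value of long forward = (F − K)·e^(−rT) = (639.4567 − 638.97) · e^(−0.0402·7/12)
= 0.4867 × 0.976823 = 0.48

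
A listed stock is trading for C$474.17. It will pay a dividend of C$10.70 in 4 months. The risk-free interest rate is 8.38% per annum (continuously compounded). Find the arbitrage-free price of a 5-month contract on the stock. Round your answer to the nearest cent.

C$480.24

PV(dividends) I = 10.70·e^(−0.0838·4/12)
I = 10.4052
F = (S − I)·e^(rT) = (474.17 − 10.4052) · e^(0.0838·5/12)
= 463.7648 · e^0.034917 = 463.7648 × 1.035534 = C$480.24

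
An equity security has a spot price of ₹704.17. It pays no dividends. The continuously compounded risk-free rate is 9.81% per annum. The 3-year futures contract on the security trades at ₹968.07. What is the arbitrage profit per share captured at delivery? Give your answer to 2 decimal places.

₹22.94 per share

Fair futures: F* = S·e^(carry·T), with carry = r = 0.0981
F* = 704.17 · e^(0.0981 × 3) = 704.17 · e^0.294300 = 704.17 × 1.342186 = ₹945.1271
Market ₹968.07 > fair ₹945.1271: forward overpriced → cash-and-carry (buy spot, short the forward).
At maturity, profit = |F_mkt − F*| = |968.07 − 945.1271| = ₹22.94 per share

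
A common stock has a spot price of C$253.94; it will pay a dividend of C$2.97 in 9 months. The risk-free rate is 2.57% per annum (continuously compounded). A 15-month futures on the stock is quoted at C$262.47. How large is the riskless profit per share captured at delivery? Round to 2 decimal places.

C$3.25 per share

PV(dividends) I = 2.97·e^(−0.0257·9/12) = 2.9133
Fair futures F* = (S − I)·e^(rT) = (253.94 − 2.9133)·e^0.032125 = 251.0267 × 1.032647 = 259.2220
Market C$262.47 > fair 259.2220: forward overpriced → cash-and-carry (borrow at r, buy the stock and collect the dividends, short the forward).
Profit at T = |F_mkt − F*| = |262.47 − 259.2220| = C$3.25 per share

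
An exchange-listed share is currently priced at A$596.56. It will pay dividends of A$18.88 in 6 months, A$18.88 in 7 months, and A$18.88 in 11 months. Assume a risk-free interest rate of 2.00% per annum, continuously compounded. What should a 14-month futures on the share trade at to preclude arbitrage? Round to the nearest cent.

A$553.43

PV(dividends) I = 18.88·e^(−0.0200·6/12) + 18.88·e^(−0.0200·7/12) + 18.88·e^(−0.0200·11/12)
I = 18.6921 + 18.6610 + 18.5370 = 55.8901
F = (S − I)·e^(rT) = (596.56 − 55.8901) · e^(0.0200·14/12)
= 540.6699 · e^0.023333 = 540.6699 × 1.023607 = A$553.43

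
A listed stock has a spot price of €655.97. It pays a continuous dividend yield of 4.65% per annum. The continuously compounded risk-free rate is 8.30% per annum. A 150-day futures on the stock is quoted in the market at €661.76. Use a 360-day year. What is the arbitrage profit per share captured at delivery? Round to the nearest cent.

€4.26 per share

Fair futures: F* = S·e^(carry·T), with carry = (r − q) = 0.0830 − 0.0465 = 0.0365
F* = 655.97 · e^(0.0365 × 150/360) = 655.97 · e^0.015208 = 655.97 × 1.015324 = €666.0221
Market €661.76 < fair €666.0221: forward underpriced → reverse cash-and-carry (short spot, go long the forward).
At maturity, profit = |F_mkt − F*| = |661.76 − 666.0221| = €4.26 per share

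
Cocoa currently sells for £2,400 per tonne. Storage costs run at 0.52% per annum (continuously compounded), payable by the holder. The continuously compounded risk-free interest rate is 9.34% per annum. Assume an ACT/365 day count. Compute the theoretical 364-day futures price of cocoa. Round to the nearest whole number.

Net carry = r + u − y = 0.0934 + 0.0052 − 0.0000 = 0.0986
F = S·e^((r+u−y)T) = 2400 · e^(0.0986 × 364/365) = 2400 · e^0.098330
= 2400 × 1.103327 = £2,648 per tonne

£2,648 per tonne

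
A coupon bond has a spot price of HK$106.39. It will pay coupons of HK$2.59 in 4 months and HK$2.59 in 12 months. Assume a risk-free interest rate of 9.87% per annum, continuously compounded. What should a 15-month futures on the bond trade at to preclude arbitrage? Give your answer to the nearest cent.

HK$114.87

PV(coupons) I = 2.59·e^(−0.0987·4/12) + 2.59·e^(−0.0987·12/12)
I = 2.5062 + 2.3466 = 4.8528
F = (S − I)·e^(rT) = (106.39 − 4.8528) · e^(0.0987·15/12)
= 101.5372 · e^0.123375 = 101.5372 × 1.131309 = HK$114.87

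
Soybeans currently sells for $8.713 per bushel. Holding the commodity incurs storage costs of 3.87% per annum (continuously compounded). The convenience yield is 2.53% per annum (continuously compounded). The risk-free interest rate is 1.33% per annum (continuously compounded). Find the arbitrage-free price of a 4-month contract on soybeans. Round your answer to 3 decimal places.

Net carry = r + u − y = 0.0133 + 0.0387 − 0.0253 = 0.0267
F = S·e^((r+u−y)T) = 8.713 · e^(0.0267 × 4/12) = 8.713 · e^0.008900
= 8.713 × 1.008940 = $8.791 per bushel

$8.791 per bushel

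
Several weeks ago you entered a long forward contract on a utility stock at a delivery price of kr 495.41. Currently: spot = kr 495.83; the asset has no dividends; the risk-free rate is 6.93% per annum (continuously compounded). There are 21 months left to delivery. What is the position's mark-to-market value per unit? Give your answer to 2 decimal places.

Current fair forward for the remaining 21 months: F = S·e^(r·T), r = 0.0693
F = 495.83 · e^(0.0693 × 21/12) = 495.83 × 1.128935 = 559.7598
Value of long forward = (F − K)·e^(−rT) = (559.7598 − 495.41) · e^(−0.0693·21/12)
= 64.3498 × 0.885790 = 57.00

kr 57.00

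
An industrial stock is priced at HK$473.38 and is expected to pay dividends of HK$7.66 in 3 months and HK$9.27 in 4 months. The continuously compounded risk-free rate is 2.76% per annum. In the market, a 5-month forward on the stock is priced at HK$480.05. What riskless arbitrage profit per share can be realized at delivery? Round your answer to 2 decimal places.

HK$18.18 per share

PV(dividends) I = 7.66·e^(−0.0276·3/12) + 9.27·e^(−0.0276·4/12) = 16.7924
Fair forward F* = (S − I)·e^(rT) = (473.38 − 16.7924)·e^0.011500 = 456.5876 × 1.011566 = 461.8685
Market HK$480.05 > fair 461.8685: forward overpriced → cash-and-carry (borrow at r, buy the stock and collect the dividends, short the forward).
Profit at T = |F_mkt − F*| = |480.05 − 461.8685| = HK$18.18 per share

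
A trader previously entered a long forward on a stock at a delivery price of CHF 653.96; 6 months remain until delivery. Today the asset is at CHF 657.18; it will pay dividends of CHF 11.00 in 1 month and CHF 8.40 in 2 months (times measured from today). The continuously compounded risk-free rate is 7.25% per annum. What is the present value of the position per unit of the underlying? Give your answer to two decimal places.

PV(remaining dividends) I = 11.00·e^(−0.0725·1/12) + 8.40·e^(−0.0725·2/12) = 19.2329
Current forward F = (S − I)·e^(rT) = (657.18 − 19.2329)·e^(0.0725·6/12) = 637.9471 × 1.036915 = 661.4969
Value (long) = (F − K)·e^(−rT) = (661.4969 − 653.96) × 0.964399 = 7.2686
Value = CHF 7.27

CHF 7.27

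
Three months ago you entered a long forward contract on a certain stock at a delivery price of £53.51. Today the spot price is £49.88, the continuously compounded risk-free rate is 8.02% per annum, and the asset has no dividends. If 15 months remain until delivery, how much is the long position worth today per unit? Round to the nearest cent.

Current fair forward for the remaining 15 months: F = S·e^(r·T), r = 0.0802
F = 49.88 · e^(0.0802 × 15/12) = 49.88 × 1.105447 = 55.1397
Value of long forward = (F − K)·e^(−rT) = (55.1397 − 53.51) · e^(−0.0802·15/12)
= 1.6297 × 0.904611 = 1.47

£1.47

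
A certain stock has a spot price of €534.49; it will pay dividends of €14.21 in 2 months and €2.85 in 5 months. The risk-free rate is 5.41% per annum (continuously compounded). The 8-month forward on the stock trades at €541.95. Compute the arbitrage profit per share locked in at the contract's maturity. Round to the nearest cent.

€5.32 per share

PV(dividends) I = 14.21·e^(−0.0541·2/12) + 2.85·e^(−0.0541·5/12) = 16.8689
Fair forward F* = (S − I)·e^(rT) = (534.49 − 16.8689)·e^0.036067 = 517.6211 × 1.036725 = 536.6307
Market €541.95 > fair 536.6307: forward overpriced → cash-and-carry (borrow at r, buy the stock and collect the dividends, short the forward).
Profit at T = |F_mkt − F*| = |541.95 − 536.6307| = €5.32 per share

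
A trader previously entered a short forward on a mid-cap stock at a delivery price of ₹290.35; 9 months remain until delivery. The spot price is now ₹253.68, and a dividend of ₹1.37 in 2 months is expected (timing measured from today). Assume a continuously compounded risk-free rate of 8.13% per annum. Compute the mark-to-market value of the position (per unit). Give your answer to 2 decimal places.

PV(remaining dividends) I = 1.37·e^(−0.0813·2/12) = 1.3516
Current forward F = (S − I)·e^(rT) = (253.68 − 1.3516)·e^(0.0813·9/12) = 252.3284 × 1.062872 = 268.1928
Value (long) = (F − K)·e^(−rT) = (268.1928 − 290.35) × 0.940847 = -20.8465
Short position value = −(long value) = ₹20.85

₹20.85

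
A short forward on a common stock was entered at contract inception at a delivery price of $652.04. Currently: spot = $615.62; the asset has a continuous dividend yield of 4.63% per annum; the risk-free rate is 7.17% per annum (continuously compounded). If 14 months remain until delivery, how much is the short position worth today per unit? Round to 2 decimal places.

$16.47

Current fair forward for the remaining 14 months: F = S·e^((r − q)·T), (r − q) = 0.0717 − 0.0463 = 0.0254
F = 615.62 · e^(0.0254 × 14/12) = 615.62 × 1.030077 = 634.1360
Value of long forward = (F − K)·e^(−rT) = (634.1360 − 652.04) · e^(−0.0717·14/12)
= -17.9040 × 0.919753 = -16.47
Short position value = −(long value) = $16.47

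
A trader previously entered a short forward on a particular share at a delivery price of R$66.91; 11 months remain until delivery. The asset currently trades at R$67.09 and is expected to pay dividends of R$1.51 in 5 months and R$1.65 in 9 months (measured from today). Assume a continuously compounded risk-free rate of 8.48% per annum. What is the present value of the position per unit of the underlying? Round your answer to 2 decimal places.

PV(remaining dividends) I = 1.51·e^(−0.0848·5/12) + 1.65·e^(−0.0848·9/12) = 3.0059
Current forward F = (S − I)·e^(rT) = (67.09 − 3.0059)·e^(0.0848·11/12) = 64.0841 × 1.080834 = 69.2643
Value (long) = (F − K)·e^(−rT) = (69.2643 − 66.91) × 0.925211 = 2.1782
Short position value = −(long value) = -R$2.18

-R$2.18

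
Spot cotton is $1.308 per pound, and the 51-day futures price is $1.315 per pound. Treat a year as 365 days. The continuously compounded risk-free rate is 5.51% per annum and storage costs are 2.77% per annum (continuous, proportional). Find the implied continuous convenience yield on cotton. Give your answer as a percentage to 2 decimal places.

F = S·e^((r+u−y)T) ⇒ (r+u−y) = ln(F/S)/T
ln(1.315/1.308) = 0.005337; /T ⇒ 0.038196
y = r + u − ln(F/S)/T = 0.0551 + 0.0277 − 0.038196 = 0.044604
y = 4.46%

4.46%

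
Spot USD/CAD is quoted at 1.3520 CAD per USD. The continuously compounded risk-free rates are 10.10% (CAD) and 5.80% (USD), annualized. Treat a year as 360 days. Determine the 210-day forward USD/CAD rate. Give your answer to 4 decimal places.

1.3863

F = S·e^((r_CAD − r_USD)T) = 1.3520 · e^((0.1010 − 0.0580) × 210/360)
= 1.3520 · e^0.025083 = 1.3520 × 1.025400
F = 1.3863 CAD per USD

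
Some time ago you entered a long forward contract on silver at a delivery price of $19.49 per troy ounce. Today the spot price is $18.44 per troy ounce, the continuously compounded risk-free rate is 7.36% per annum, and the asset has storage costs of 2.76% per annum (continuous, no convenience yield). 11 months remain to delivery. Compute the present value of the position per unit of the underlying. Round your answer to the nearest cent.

$0.69 per troy ounce

Current fair forward for the remaining 11 months: F = S·e^((r + u)·T), (r + u) = 0.0736 + 0.0276 = 0.1012
F = 18.44 · e^(0.1012 × 11/12) = 18.44 × 1.097206 = 20.2325
Value of long forward = (F − K)·e^(−rT) = (20.2325 − 19.49) · e^(−0.0736·11/12)
= 0.7425 × 0.934759 = 0.69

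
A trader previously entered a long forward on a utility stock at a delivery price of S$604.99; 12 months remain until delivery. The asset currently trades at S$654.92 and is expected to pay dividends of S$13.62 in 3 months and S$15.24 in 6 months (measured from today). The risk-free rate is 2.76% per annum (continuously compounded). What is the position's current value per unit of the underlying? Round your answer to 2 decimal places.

S$37.84

PV(remaining dividends) I = 13.62·e^(−0.0276·3/12) + 15.24·e^(−0.0276·6/12) = 28.5575
Current forward F = (S − I)·e^(rT) = (654.92 − 28.5575)·e^(0.0276·12/12) = 626.3625 × 1.027984 = 643.8906
Value (long) = (F − K)·e^(−rT) = (643.8906 − 604.99) × 0.972777 = 37.8416
Value = S$37.84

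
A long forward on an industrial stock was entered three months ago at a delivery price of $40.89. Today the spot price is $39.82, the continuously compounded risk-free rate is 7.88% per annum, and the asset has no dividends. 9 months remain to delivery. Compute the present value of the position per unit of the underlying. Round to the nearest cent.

$1.28

Current fair forward for the remaining 9 months: F = S·e^(r·T), r = 0.0788
F = 39.82 · e^(0.0788 × 9/12) = 39.82 × 1.060881 = 42.2443
Value of long forward = (F − K)·e^(−rT) = (42.2443 − 40.89) · e^(−0.0788·9/12)
= 1.3543 × 0.942613 = 1.28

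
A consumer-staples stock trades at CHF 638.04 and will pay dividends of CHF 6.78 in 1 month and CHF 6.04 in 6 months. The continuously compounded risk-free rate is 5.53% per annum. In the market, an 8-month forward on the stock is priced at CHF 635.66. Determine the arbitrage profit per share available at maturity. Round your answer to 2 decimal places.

CHF 13.24 per share

PV(dividends) I = 6.78·e^(−0.0553·1/12) + 6.04·e^(−0.0553·6/12) = 12.6241
Fair forward F* = (S − I)·e^(rT) = (638.04 − 12.6241)·e^0.036867 = 625.4159 × 1.037555 = 648.9034
Market CHF 635.66 < fair 648.9034: forward underpriced → reverse cash-and-carry (short the stock, invest proceeds at r, pay the dividends, go long the forward).
Profit at T = |F_mkt − F*| = |635.66 − 648.9034| = CHF 13.24 per share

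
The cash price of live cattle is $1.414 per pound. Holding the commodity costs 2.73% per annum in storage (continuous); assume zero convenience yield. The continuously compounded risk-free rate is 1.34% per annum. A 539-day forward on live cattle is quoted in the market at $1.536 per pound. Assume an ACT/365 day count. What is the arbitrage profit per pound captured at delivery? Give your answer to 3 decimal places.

$0.034 per pound

Fair forward: F* = S·e^(carry·T), with carry = (r + u) = 0.0134 + 0.0273 = 0.0407
F* = 1.414 · e^(0.0407 × 539/365) = 1.414 · e^0.060102 = 1.414 × 1.061945 = $1.5016
Market $1.536 > fair $1.5016: forward overpriced → cash-and-carry (buy spot, short the forward).
At maturity, profit = |F_mkt − F*| = |1.536 − 1.5016| = $0.034 per pound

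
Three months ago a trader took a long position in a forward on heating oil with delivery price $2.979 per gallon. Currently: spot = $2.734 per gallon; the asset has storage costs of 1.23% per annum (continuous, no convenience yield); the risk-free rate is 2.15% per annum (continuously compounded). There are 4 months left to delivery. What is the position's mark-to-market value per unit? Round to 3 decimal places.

Current fair forward for the remaining 4 months: F = S·e^((r + u)·T), (r + u) = 0.0215 + 0.0123 = 0.0338
F = 2.734 · e^(0.0338 × 4/12) = 2.734 × 1.011330 = 2.7650
Value of long forward = (F − K)·e^(−rT) = (2.7650 − 2.979) · e^(−0.0215·4/12)
= -0.2140 × 0.992859 = -0.212

-$0.212 per gallon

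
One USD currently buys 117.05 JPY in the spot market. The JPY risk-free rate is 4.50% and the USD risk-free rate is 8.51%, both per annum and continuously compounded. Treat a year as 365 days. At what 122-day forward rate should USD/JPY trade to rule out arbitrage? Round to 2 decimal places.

115.49

F = S·e^((r_JPY − r_USD)T) = 117.05 · e^((0.0450 − 0.0851) × 122/365)
= 117.05 · e^-0.013403 = 117.05 × 0.986686
F = 115.49 JPY per USD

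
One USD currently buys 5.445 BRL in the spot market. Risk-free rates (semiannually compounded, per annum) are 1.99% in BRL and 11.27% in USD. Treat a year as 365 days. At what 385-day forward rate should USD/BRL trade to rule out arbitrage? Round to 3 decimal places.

By covered interest parity, F = S · (1+r_BRL/2)^(2T) / (1+r_USD/2)^(2T)
= 5.445 × 1.021106 / 1.122599 = 5.445 × 0.909591
F = 4.953 BRL per USD

4.953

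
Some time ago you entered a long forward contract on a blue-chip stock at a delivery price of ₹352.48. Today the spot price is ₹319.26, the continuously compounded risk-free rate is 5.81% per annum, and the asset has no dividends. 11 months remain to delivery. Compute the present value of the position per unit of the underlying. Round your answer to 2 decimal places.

-₹14.94

Current fair forward for the remaining 11 months: F = S·e^(r·T), r = 0.0581
F = 319.26 · e^(0.0581 × 11/12) = 319.26 × 1.054702 = 336.7242
Value of long forward = (F − K)·e^(−rT) = (336.7242 − 352.48) · e^(−0.0581·11/12)
= -15.7558 × 0.948135 = -14.94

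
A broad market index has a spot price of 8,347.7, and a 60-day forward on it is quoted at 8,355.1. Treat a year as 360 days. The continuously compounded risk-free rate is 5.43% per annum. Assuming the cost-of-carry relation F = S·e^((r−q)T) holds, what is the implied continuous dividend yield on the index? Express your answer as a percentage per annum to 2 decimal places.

4.90%

From F = S·e^((r−q)T): (r − q) = ln(F/S)/T
ln(8355.1/8347.7) = ln(1.000886) = 0.000886
(r − q) = 0.000886 / (60/360) = 0.005316
q = r − ln(F/S)/T = 0.0543 − 0.005316 = 0.048984
q = 4.90%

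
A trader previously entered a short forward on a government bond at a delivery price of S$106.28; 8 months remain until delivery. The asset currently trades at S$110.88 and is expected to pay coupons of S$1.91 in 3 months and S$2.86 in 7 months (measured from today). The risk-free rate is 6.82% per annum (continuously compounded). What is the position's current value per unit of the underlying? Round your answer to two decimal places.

PV(remaining coupons) I = 1.91·e^(−0.0682·3/12) + 2.86·e^(−0.0682·7/12) = 4.6262
Current forward F = (S − I)·e^(rT) = (110.88 − 4.6262)·e^(0.0682·8/12) = 106.2538 × 1.046516 = 111.1963
Value (long) = (F − K)·e^(−rT) = (111.1963 − 106.28) × 0.955551 = 4.6978
Short position value = −(long value) = -S$4.70

-S$4.70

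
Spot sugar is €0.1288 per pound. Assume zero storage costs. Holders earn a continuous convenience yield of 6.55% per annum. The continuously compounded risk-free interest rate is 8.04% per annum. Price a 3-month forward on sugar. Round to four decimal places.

Net carry = r + u − y = 0.0804 + 0.0000 − 0.0655 = 0.0149
F = S·e^((r+u−y)T) = 0.1288 · e^(0.0149 × 3/12) = 0.1288 · e^0.003725
= 0.1288 × 1.003732 = €0.1293 per pound

€0.1293 per pound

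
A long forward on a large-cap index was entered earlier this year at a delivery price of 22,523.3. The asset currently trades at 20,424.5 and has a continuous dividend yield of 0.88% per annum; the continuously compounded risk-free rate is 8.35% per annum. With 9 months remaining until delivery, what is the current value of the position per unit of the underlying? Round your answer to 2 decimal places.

Current fair forward for the remaining 9 months: F = S·e^((r − q)·T), (r − q) = 0.0835 − 0.0088 = 0.0747
F = 20424.5 · e^(0.0747 × 9/12) = 20424.5 × 1.05762412 = 21601.4438
Value of long forward = (F − K)·e^(−rT) = (21601.4438 − 22523.3) · e^(−0.0835·9/12)
= -921.8562 × 0.93929564 = -865.90

-865.90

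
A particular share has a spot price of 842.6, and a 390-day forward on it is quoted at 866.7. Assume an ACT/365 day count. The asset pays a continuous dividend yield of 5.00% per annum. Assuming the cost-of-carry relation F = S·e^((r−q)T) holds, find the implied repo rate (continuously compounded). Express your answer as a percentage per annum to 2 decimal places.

From F = S·e^((r−q)T): (r − q) = ln(F/S)/T
ln(866.7/842.6) = ln(1.028602) = 0.028201
(r − q) = 0.028201 / (390/365) = 0.026393
r = ln(F/S)/T + q = 0.026393 + 0.0500 = 0.076393
r = 7.64%

7.64%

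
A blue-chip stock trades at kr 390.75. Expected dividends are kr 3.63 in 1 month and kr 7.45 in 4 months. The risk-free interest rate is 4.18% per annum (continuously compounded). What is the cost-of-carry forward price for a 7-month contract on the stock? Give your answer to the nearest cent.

PV(dividends) I = 3.63·e^(−0.0418·1/12) + 7.45·e^(−0.0418·4/12)
I = 3.6174 + 7.3469 = 10.9643
F = (S − I)·e^(rT) = (390.75 − 10.9643) · e^(0.0418·7/12)
= 379.7857 · e^0.024383 = 379.7857 × 1.024683 = kr 389.16

kr 389.16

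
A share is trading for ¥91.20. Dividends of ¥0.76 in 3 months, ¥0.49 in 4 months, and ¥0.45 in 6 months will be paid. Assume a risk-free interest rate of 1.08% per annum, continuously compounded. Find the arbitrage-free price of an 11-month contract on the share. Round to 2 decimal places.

PV(dividends) I = 0.76·e^(−0.0108·3/12) + 0.49·e^(−0.0108·4/12) + 0.45·e^(−0.0108·6/12)
I = 0.7580 + 0.4882 + 0.4476 = 1.6938
F = (S − I)·e^(rT) = (91.20 − 1.6938) · e^(0.0108·11/12)
= 89.5062 · e^0.009900 = 89.5062 × 1.009949 = ¥90.40

¥90.40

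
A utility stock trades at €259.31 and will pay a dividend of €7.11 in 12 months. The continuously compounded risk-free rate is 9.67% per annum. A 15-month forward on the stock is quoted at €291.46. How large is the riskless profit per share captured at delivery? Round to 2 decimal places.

€6.12 per share

PV(dividends) I = 7.11·e^(−0.0967·12/12) = 6.4547
Fair forward F* = (S − I)·e^(rT) = (259.31 − 6.4547)·e^0.120875 = 252.8553 × 1.128484 = 285.3432
Market €291.46 > fair 285.3432: forward overpriced → cash-and-carry (borrow at r, buy the stock and collect the dividends, short the forward).
Profit at T = |F_mkt − F*| = |291.46 − 285.3432| = €6.12 per share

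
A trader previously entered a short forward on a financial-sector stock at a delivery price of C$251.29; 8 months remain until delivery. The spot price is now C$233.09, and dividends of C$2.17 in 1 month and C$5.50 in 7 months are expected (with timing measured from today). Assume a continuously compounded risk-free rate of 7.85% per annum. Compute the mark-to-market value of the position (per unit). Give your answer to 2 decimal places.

C$12.80

PV(remaining dividends) I = 2.17·e^(−0.0785·1/12) + 5.50·e^(−0.0785·7/12) = 7.4097
Current forward F = (S − I)·e^(rT) = (233.09 − 7.4097)·e^(0.0785·8/12) = 225.6803 × 1.053727 = 237.8054
Value (long) = (F − K)·e^(−rT) = (237.8054 − 251.29) × 0.949012 = -12.7970
Short position value = −(long value) = C$12.80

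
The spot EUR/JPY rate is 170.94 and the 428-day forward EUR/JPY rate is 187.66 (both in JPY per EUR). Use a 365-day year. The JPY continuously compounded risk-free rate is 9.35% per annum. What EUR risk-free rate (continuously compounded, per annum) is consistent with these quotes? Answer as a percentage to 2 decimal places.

F = S·e^((r_JPY − r_EUR)T) ⇒ r_EUR = r_JPY − ln(F/S)/T
ln(187.66/170.94) = 0.093319; /(428/365) = 0.079583
r_EUR = 0.0935 − 0.079583 = 0.013917
r_EUR = 1.39%

1.39%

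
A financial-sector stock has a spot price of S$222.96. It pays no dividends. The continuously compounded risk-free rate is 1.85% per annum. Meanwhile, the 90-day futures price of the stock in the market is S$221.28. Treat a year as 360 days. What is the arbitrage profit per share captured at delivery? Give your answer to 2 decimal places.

S$2.71 per share

Fair futures: F* = S·e^(carry·T), with carry = r = 0.0185
F* = 222.96 · e^(0.0185 × 90/360) = 222.96 · e^0.004625 = 222.96 × 1.004636 = S$223.9936
Market S$221.28 < fair S$223.9936: forward underpriced → reverse cash-and-carry (short spot, go long the forward).
At maturity, profit = |F_mkt − F*| = |221.28 − 223.9936| = S$2.71 per share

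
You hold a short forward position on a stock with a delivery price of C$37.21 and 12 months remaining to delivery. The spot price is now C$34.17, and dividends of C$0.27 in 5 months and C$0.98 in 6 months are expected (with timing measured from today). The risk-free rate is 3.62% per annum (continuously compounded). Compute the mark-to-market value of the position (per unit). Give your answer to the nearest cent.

C$2.95

PV(remaining dividends) I = 0.27·e^(−0.0362·5/12) + 0.98·e^(−0.0362·6/12) = 1.2284
Current forward F = (S − I)·e^(rT) = (34.17 − 1.2284)·e^(0.0362·12/12) = 32.9416 × 1.036863 = 34.1559
Value (long) = (F − K)·e^(−rT) = (34.1559 − 37.21) × 0.964447 = -2.9455
Short position value = −(long value) = C$2.95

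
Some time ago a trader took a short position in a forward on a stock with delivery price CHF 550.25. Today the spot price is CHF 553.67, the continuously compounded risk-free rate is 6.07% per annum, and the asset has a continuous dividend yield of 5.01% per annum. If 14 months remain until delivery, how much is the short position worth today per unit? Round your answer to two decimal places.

Current fair forward for the remaining 14 months: F = S·e^((r − q)·T), (r − q) = 0.0607 − 0.0501 = 0.0106
F = 553.67 · e^(0.0106 × 14/12) = 553.67 × 1.012443 = 560.5593
Value of long forward = (F − K)·e^(−rT) = (560.5593 − 550.25) · e^(−0.0607·14/12)
= 10.3093 × 0.931633 = 9.60
Short position value = −(long value) = -CHF 9.60

-CHF 9.60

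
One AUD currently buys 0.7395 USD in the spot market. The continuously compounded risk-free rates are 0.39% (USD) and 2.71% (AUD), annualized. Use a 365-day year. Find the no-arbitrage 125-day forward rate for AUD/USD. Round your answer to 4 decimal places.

0.7336

F = S·e^((r_USD − r_AUD)T) = 0.7395 · e^((0.0039 − 0.0271) × 125/365)
= 0.7395 · e^-0.007945 = 0.7395 × 0.992086
F = 0.7336 USD per AUD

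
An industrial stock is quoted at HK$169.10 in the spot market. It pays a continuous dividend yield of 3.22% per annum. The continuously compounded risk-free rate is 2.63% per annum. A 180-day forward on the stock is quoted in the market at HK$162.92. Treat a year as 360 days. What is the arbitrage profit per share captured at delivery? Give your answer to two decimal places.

HK$5.68 per share

Fair forward: F* = S·e^(carry·T), with carry = (r − q) = 0.0263 − 0.0322 = -0.0059
F* = 169.10 · e^(-0.0059 × 180/360) = 169.10 · e^-0.002950 = 169.10 × 0.997054 = HK$168.6018
Market HK$162.92 < fair HK$168.6018: forward underpriced → reverse cash-and-carry (short spot, go long the forward).
At maturity, profit = |F_mkt − F*| = |162.92 − 168.6018| = HK$5.68 per share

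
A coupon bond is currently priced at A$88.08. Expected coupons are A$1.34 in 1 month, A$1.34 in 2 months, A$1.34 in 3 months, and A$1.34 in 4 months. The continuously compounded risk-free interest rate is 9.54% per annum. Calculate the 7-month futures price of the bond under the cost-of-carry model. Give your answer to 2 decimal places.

PV(coupons) I = 1.34·e^(−0.0954·1/12) + 1.34·e^(−0.0954·2/12) + 1.34·e^(−0.0954·3/12) + 1.34·e^(−0.0954·4/12)
I = 1.3294 + 1.3189 + 1.3084 + 1.2981 = 5.2548
F = (S − I)·e^(rT) = (88.08 − 5.2548) · e^(0.0954·7/12)
= 82.8252 · e^0.055650 = 82.8252 × 1.057228 = A$87.57

A$87.57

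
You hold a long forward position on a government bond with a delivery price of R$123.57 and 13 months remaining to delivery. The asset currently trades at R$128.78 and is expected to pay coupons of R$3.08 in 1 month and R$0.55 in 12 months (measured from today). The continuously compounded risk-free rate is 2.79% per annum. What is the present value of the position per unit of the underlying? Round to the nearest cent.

R$5.28

PV(remaining coupons) I = 3.08·e^(−0.0279·1/12) + 0.55·e^(−0.0279·12/12) = 3.6077
Current forward F = (S − I)·e^(rT) = (128.78 − 3.6077)·e^(0.0279·13/12) = 125.1723 × 1.030686 = 129.0133
Value (long) = (F − K)·e^(−rT) = (129.0133 − 123.57) × 0.970227 = 5.2812
Value = R$5.28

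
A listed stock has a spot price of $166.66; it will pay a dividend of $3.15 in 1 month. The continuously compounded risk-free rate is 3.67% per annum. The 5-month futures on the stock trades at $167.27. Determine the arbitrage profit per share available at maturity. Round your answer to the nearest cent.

$1.23 per share

PV(dividends) I = 3.15·e^(−0.0367·1/12) = 3.1404
Fair futures F* = (S − I)·e^(rT) = (166.66 − 3.1404)·e^0.015292 = 163.5196 × 1.015410 = 166.0394
Market $167.27 > fair 166.0394: forward overpriced → cash-and-carry (borrow at r, buy the stock and collect the dividends, short the forward).
Profit at T = |F_mkt − F*| = |167.27 − 166.0394| = $1.23 per share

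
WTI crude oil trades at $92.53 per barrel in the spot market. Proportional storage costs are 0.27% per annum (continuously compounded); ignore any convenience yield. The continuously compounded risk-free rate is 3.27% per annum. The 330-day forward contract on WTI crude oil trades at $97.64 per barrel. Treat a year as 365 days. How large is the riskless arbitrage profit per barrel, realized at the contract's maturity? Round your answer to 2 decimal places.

$2.10 per barrel

Fair forward: F* = S·e^(carry·T), with carry = (r + u) = 0.0327 + 0.0027 = 0.0354
F* = 92.53 · e^(0.0354 × 330/365) = 92.53 · e^0.032005 = 92.53 × 1.032523 = $95.5394
Market $97.64 > fair $95.5394: forward overpriced → cash-and-carry (buy spot, short the forward).
At maturity, profit = |F_mkt − F*| = |97.64 − 95.5394| = $2.10 per barrel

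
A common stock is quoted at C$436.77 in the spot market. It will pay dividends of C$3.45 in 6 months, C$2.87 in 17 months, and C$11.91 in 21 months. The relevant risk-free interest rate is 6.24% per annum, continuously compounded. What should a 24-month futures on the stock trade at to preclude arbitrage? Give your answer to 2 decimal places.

PV(dividends) I = 3.45·e^(−0.0624·6/12) + 2.87·e^(−0.0624·17/12) + 11.91·e^(−0.0624·21/12)
I = 3.3440 + 2.6272 + 10.6779 = 16.6491
F = (S − I)·e^(rT) = (436.77 − 16.6491) · e^(0.0624·24/12)
= 420.1209 · e^0.124800 = 420.1209 × 1.132922 = C$475.96

C$475.96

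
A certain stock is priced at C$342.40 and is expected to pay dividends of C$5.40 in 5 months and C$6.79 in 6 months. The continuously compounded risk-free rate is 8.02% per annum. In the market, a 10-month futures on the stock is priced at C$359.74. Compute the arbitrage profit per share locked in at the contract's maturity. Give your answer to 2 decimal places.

PV(dividends) I = 5.40·e^(−0.0802·5/12) + 6.79·e^(−0.0802·6/12) = 11.7456
Fair futures F* = (S − I)·e^(rT) = (342.40 − 11.7456)·e^0.066833 = 330.6544 × 1.069117 = 353.5082
Market C$359.74 > fair 353.5082: forward overpriced → cash-and-carry (borrow at r, buy the stock and collect the dividends, short the forward).
Profit at T = |F_mkt − F*| = |359.74 − 353.5082| = C$6.23 per share

C$6.23 per share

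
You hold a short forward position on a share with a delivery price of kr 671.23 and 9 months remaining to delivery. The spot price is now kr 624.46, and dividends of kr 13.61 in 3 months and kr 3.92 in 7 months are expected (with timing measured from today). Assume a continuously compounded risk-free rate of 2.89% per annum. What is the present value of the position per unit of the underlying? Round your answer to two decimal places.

kr 49.74

PV(remaining dividends) I = 13.61·e^(−0.0289·3/12) + 3.92·e^(−0.0289·7/12) = 17.3665
Current forward F = (S − I)·e^(rT) = (624.46 − 17.3665)·e^(0.0289·9/12) = 607.0935 × 1.021912 = 620.3961
Value (long) = (F − K)·e^(−rT) = (620.3961 − 671.23) × 0.978558 = -49.7439
Short position value = −(long value) = kr 49.74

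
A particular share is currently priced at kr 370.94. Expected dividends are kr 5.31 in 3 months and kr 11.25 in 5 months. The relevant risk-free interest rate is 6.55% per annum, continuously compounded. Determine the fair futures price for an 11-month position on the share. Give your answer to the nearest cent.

PV(dividends) I = 5.31·e^(−0.0655·3/12) + 11.25·e^(−0.0655·5/12)
I = 5.2238 + 10.9471 = 16.1709
F = (S − I)·e^(rT) = (370.94 − 16.1709) · e^(0.0655·11/12)
= 354.7691 · e^0.060042 = 354.7691 × 1.061881 = kr 376.72

kr 376.72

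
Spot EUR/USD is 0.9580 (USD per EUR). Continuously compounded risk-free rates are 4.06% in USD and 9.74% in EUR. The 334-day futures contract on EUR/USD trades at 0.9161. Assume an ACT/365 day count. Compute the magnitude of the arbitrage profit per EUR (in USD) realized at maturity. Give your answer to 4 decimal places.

Fair futures: F* = S·e^(carry·T), with carry = (r_USD − r_EUR) = 0.0406 − 0.0974 = -0.0568
F* = 0.9580 · e^(-0.0568 × 334/365) = 0.9580 · e^-0.051976 = 0.9580 × 0.949352 = 0.9095
Market 0.9161 > fair 0.9095: forward overpriced → cash-and-carry (buy spot, short the forward).
At maturity, profit = |F_mkt − F*| = |0.9161 − 0.9095| = 0.0066 per EUR (in USD)

0.0066 per EUR (in USD)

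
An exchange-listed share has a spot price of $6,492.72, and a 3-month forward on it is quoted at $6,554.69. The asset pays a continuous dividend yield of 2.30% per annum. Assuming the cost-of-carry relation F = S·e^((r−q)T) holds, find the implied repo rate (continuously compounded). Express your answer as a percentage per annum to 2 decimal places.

From F = S·e^((r−q)T): (r − q) = ln(F/S)/T
ln(6554.69/6492.72) = ln(1.009545) = 0.009500
(r − q) = 0.009500 / (3/12) = 0.038000
r = ln(F/S)/T + q = 0.038000 + 0.0230 = 0.061000
r = 6.10%

6.10%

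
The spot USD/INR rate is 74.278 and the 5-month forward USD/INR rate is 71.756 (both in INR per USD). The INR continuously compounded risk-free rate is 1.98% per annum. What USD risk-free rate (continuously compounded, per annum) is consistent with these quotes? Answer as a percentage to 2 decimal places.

F = S·e^((r_INR − r_USD)T) ⇒ r_USD = r_INR − ln(F/S)/T
ln(71.756/74.278) = -0.034543; /(5/12) = -0.082903
r_USD = 0.0198 + 0.082903 = 0.102703
r_USD = 10.27%

10.27%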